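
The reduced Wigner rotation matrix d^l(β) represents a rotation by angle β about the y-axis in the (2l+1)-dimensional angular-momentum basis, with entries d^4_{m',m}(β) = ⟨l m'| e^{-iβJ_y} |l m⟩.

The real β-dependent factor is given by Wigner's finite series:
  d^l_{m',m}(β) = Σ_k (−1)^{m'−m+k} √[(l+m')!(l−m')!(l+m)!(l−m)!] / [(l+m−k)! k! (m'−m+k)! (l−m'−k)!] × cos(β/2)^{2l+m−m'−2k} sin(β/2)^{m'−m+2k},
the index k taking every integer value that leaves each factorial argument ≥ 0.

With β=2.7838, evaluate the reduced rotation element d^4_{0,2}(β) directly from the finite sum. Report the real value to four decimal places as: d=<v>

d=0.2493

d^4_{0,2}(β=2.7838) via Wigner's sum:
With c≡cos(β/2)=0.177944 and s≡sin(β/2)=0.984041, N=[24·24·720·2]^{1/2}=910.735966
k: max(0,(2)−(0))=2 … min(4+(2),4−(0))=4
  k=2: (−1)^0·910.7360/(96)·0.1779^6·0.9840^2 = +0.000292
  k=3: (−1)^1·910.7360/(36)·0.1779^4·0.9840^4 = -0.023783
  k=4: (−1)^2·910.7360/(96)·0.1779^2·0.9840^6 = +0.272750
d^4_{0,2}(2.7838) = +0.000292 -0.023783 +0.272750 = +0.249258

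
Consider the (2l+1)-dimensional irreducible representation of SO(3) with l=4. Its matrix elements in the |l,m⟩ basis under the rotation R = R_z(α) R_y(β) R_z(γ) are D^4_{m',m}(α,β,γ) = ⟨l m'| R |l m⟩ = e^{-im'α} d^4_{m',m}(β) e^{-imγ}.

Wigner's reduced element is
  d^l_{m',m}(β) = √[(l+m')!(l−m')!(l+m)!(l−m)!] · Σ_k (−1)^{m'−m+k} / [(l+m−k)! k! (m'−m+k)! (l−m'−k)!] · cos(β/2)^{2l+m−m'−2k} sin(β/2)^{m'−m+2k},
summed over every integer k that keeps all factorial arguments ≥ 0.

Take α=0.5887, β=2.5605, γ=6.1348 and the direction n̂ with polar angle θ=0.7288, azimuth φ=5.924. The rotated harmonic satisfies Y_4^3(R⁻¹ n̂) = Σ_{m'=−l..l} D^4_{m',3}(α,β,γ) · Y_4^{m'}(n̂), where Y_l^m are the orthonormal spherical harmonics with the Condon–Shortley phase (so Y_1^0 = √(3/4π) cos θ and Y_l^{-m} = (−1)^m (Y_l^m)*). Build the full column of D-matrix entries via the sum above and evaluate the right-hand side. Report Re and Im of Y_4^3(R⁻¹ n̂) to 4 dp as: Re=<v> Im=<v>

Re=0.2737 Im=-0.2771

Need the full column D^4_{m',3} for m'=−4..4 at α=0.5887, β=2.5605, γ=6.1348.
cos(β/2)=0.286476, sin(β/2)=0.958088
d^4_{-4,3}: single k=7 term ⇒ +0.600439;  D = -0.565738+0.201165i
d^4_{-3,3}: k∈[6..7] ⇒ +0.444329 -0.709972 = -0.265643;  D = +0.158739-0.212998i
d^4_{-2,3}: k∈[5..6] ⇒ +0.213047 -0.794306 = -0.581260;  D = +0.030072-0.580481i
d^4_{-1,3}: k∈[4..5] ⇒ +0.075074 -0.503822 = -0.428748;  D = -0.219308-0.368413i
d^4_{0,3}: k∈[3..4] ⇒ +0.020078 -0.224571 = -0.204493;  D = -0.184564-0.088054i
d^4_{1,3}: k∈[2..3] ⇒ +0.004027 -0.075074 = -0.071047;  D = -0.070316+0.010163i
d^4_{2,3}: k∈[1..2] ⇒ +0.000568 -0.019048 = -0.018480;  D = -0.013743+0.012355i
d^4_{3,3}: k∈[0..1] ⇒ +0.000045 -0.003552 = -0.003506;  D = -0.000867+0.003397i
d^4_{4,3}: single k=0 term ⇒ -0.000429;  D = +0.000143+0.000405i
Y_4^{m'}(θ=0.7288,φ=5.924) and Σ D·Y over m':
  (-0.5657+0.2012i)·(+0.0116+0.0863i)  (+0.1587-0.2130i)·(+0.1306+0.2429i)  (+0.0301-0.5805i)·(+0.3234+0.2827i)  (-0.2193-0.3684i)·(+0.1970+0.0740i)  (-0.1846-0.0881i)·(-0.3021+0.0000i)  (-0.0703+0.0102i)·(-0.1970+0.0740i)  (-0.0137+0.0124i)·(+0.3234-0.2827i)  (-0.0009+0.0034i)·(-0.1306+0.2429i)  (+0.0001+0.0004i)·(+0.0116-0.0863i)
Y_4^3(R⁻¹ n̂) = +0.273661-0.277138i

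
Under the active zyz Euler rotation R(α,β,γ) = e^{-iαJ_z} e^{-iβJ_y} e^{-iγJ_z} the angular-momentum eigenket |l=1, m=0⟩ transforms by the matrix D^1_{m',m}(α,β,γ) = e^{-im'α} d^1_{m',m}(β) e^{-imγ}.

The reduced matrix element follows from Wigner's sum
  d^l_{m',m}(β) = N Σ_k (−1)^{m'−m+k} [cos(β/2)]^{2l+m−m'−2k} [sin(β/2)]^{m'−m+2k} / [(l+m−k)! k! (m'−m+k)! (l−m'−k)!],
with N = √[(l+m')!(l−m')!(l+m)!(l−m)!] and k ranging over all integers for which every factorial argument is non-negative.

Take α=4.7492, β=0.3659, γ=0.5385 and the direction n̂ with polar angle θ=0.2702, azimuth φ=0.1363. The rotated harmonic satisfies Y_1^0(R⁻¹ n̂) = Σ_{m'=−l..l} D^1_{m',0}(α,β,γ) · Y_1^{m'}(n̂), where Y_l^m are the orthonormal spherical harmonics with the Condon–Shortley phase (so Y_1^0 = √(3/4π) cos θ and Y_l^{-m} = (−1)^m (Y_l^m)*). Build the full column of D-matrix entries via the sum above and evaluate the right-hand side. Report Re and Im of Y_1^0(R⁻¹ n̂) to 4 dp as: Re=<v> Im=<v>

Re=0.4351 Im=0.0000

Need the full column D^1_{m',0} for m'=−1..1 at α=4.7492, β=0.3659, γ=0.5385.
cos(β/2)=0.983311, sin(β/2)=0.181931
d^1_{-1,0}: single k=1 term ⇒ +0.252996;  D = +0.009311-0.252824i
d^1_{0,0}: k∈[0..1] ⇒ +0.966901 -0.033099 = +0.933802;  D = +0.933802+0.000000i
d^1_{1,0}: single k=0 term ⇒ -0.252996;  D = -0.009311-0.252824i
Y_1^{m'}(θ=0.2702,φ=0.1363) and Σ D·Y over m':
  (+0.0093-0.2528i)·(+0.0914-0.0125i)  (+0.9338+0.0000i)·(+0.4709+0.0000i)  (-0.0093-0.2528i)·(-0.0914-0.0125i)
Y_1^0(R⁻¹ n̂) = +0.435069+0.000000i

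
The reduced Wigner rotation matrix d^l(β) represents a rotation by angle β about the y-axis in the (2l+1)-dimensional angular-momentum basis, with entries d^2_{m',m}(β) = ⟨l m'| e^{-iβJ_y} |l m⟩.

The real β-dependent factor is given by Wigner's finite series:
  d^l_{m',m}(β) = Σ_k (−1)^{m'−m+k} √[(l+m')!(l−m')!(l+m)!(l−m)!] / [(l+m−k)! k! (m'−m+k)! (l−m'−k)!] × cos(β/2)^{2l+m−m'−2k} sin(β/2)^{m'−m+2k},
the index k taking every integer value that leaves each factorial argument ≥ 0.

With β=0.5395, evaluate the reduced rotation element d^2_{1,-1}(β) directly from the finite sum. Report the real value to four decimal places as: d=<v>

d^2_{1,-1}(β=0.5395) via Wigner's sum:
With c≡cos(β/2)=0.963838 and s≡sin(β/2)=0.266490, N=[6·1·1·6]^{1/2}=6.000000
k: max(0,(-1)−(1))=0 … min(2+(-1),2−(1))=1
  k=0: (−1)^2·6.0000/(2)·0.9638^2·0.2665^2 = +0.197921
  k=1: (−1)^3·6.0000/(6)·0.9638^0·0.2665^4 = -0.005043
d^2_{1,-1}(0.5395) = +0.197921 -0.005043 = +0.192878

d=0.1929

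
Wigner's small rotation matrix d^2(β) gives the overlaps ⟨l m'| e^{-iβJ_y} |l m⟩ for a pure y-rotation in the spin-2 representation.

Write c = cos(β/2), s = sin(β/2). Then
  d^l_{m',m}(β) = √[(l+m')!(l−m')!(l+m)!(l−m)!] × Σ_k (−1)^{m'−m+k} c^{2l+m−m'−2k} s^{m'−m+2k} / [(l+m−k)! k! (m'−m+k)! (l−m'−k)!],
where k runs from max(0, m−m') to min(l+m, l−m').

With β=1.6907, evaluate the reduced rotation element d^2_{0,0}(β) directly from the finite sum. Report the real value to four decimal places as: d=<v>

d=-0.4785

d^2_{0,0}(β=1.6907) via Wigner's sum:
Half-angle: c=0.663469, s=0.748203. N=√(2·2·2·2)=4.000000
k: max(0,(0)−(0))=0 … min(2+(0),2−(0))=2
  k=0: (−1)^0·4.0000/(4)·0.6635^4·0.7482^0 = +0.193769
  k=1: (−1)^1·4.0000/(1)·0.6635^2·0.7482^2 = -0.985692
  k=2: (−1)^2·4.0000/(4)·0.6635^0·0.7482^4 = +0.313385
d^2_{0,0}(1.6907) = +0.193769 -0.985692 +0.313385 = -0.478538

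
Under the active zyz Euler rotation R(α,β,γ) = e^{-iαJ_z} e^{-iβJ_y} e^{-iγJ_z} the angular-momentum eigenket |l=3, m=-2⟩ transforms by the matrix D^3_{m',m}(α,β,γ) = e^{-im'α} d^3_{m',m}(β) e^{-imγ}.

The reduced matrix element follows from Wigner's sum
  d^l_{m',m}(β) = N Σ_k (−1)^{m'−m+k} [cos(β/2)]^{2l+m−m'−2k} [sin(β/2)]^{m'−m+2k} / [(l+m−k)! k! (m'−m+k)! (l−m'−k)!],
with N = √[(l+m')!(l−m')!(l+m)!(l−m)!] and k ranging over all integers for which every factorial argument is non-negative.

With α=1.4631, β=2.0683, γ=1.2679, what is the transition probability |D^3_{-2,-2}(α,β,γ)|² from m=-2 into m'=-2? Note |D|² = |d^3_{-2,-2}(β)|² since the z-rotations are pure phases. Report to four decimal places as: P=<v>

P=0.0550

D^3_{-2,-2}(1.4631,2.0683,1.2679) = e^{-i·-2·1.4631}·d^3_{-2,-2}(2.0683)·e^{-i·-2·1.2679}. Compute d first:
With c≡cos(β/2)=0.511257 and s≡sin(β/2)=0.859428, N=[1·120·1·120]^{1/2}=120.000000
k: max(0,(-2)−(-2))=0 … min(3+(-2),3−(-2))=1
  k=0: (−1)^0·120.0000/(120)·0.5113^6·0.8594^0 = +0.017858
  k=1: (−1)^1·120.0000/(24)·0.5113^4·0.8594^2 = -0.252316
d^3_{-2,-2}(2.0683) = +0.017858 -0.252316 = -0.234458
|D^3_{-2,-2}|² = |d^3_{-2,-2}(β)|² = (-0.234458)² = 0.054971 (the z-rotation phases have unit modulus)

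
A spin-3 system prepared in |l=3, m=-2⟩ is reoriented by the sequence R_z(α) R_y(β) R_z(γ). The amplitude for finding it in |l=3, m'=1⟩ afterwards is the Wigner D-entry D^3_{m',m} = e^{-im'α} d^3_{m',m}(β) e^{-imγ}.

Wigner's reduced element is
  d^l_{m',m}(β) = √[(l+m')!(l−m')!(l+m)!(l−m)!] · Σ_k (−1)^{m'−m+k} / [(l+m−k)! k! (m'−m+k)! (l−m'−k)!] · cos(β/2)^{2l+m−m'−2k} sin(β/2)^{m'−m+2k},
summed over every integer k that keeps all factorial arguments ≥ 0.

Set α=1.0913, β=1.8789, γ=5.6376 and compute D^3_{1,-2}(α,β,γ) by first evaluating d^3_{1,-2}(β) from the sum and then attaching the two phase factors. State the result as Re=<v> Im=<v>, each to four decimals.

First d^3_{1,-2}(β=1.8789), then the phase factors e^{-i(1)α} and e^{-i(-2)γ}:
With c≡cos(β/2)=0.590232 and s≡sin(β/2)=0.807234, N=[24·2·1·120]^{1/2}=75.894664
The bounds max(0,m−m')=0 and min(l+m,l−m')=1 give 2 terms
  k=0: (−1)^3·75.8947/(12)·0.5902^3·0.8072^3 = -0.684063
  k=1: (−1)^4·75.8947/(24)·0.5902^1·0.8072^5 = +0.639763
d^3_{1,-2}(1.8789) = -0.684063 +0.639763 = -0.044300
Phases: e^{-i·(1)·1.0913}=+0.461332-0.887227i, e^{-i·(-2)·5.6376}=+0.275996-0.961159i ⇒ D=+0.032137+0.030491i

Re=0.0321 Im=0.0305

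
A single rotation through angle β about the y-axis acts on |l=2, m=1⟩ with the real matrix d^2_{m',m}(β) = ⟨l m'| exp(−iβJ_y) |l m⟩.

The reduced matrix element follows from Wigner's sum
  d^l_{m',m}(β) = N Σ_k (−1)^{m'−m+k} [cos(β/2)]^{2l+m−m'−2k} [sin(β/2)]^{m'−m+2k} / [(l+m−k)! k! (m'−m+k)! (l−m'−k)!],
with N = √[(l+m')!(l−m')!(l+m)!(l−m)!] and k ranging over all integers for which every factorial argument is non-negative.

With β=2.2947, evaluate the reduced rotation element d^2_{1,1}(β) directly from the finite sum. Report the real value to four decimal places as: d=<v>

d=-0.3925

d^2_{1,1}(β=2.2947) via Wigner's sum:
With c≡cos(β/2)=0.410905 and s≡sin(β/2)=0.911678, N=[6·1·6·1]^{1/2}=6.000000
k: max(0,(1)−(1))=0 … min(2+(1),2−(1))=1
  k=0: (−1)^0·6.0000/(6)·0.4109^4·0.9117^0 = +0.028508
  k=1: (−1)^1·6.0000/(2)·0.4109^2·0.9117^2 = -0.421005
d^2_{1,1}(2.2947) = +0.028508 -0.421005 = -0.392497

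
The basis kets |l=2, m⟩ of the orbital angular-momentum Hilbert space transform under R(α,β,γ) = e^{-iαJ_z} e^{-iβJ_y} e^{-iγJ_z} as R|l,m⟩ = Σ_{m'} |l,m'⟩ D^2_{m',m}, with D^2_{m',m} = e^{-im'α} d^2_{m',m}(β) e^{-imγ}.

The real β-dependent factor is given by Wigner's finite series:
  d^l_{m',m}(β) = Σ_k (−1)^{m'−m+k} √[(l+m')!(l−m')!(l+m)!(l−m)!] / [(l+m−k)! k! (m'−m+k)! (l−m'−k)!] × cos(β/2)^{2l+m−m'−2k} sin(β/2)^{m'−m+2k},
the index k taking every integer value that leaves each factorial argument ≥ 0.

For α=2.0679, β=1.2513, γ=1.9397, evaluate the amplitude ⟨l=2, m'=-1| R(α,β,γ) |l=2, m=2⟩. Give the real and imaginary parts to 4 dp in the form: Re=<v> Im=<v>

Re=-0.0776 Im=-0.3162

First d^2_{-1,2}(β=1.2513), then the phase factors e^{-i(-1)α} and e^{-i(2)γ}:
With c≡cos(β/2)=0.810583 and s≡sin(β/2)=0.585624, N=[1·6·24·1]^{1/2}=12.000000
Admissible k: 3..3 (factorial args all ≥0)
  k=3: (−1)^0·12.0000/(6)·0.8106^1·0.5856^3 = +0.325600
d^2_{-1,2}(1.2513) = +0.325600
Attach z-rotation phases: D = e^{-i(-1)(2.0679)}·(+0.325600)·e^{-i(2)(1.9397)} = -0.077619-0.316213i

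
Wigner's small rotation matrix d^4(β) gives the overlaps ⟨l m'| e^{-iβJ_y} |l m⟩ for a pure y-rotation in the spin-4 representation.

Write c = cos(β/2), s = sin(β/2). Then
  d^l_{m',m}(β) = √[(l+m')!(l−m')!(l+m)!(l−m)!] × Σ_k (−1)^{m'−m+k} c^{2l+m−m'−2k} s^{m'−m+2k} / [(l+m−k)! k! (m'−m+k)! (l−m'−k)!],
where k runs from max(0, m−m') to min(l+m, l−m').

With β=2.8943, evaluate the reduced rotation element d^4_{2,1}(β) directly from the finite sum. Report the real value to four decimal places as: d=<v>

d=-0.0249

d^4_{2,1}(β=2.8943) via Wigner's sum:
With c≡cos(β/2)=0.123332 and s≡sin(β/2)=0.992366, N=[720·2·120·6]^{1/2}=1018.233765
k∈{0,1,2} keeps every argument non-negative
  k=0: (−1)^1·1018.2338/(240)·0.1233^7·0.9924^1 = -0.000002
  k=1: (−1)^2·1018.2338/(48)·0.1233^5·0.9924^3 = +0.000592
  k=2: (−1)^3·1018.2338/(72)·0.1233^3·0.9924^5 = -0.025533
d^4_{2,1}(2.8943) = -0.000002 +0.000592 -0.025533 = -0.024943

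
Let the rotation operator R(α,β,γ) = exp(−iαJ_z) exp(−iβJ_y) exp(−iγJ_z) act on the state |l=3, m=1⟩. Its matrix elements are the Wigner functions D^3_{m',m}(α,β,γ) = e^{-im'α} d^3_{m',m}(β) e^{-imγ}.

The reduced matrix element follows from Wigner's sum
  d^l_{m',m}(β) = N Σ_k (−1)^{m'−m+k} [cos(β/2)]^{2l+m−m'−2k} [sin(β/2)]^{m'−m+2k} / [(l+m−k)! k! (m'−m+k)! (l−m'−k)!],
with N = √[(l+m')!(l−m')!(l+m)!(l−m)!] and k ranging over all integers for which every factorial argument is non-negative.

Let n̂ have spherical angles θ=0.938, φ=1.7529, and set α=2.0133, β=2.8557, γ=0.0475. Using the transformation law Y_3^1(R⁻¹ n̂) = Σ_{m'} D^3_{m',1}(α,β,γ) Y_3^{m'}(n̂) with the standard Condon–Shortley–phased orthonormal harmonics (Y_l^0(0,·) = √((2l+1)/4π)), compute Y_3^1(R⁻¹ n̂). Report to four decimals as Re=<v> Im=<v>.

Need the full column D^3_{m',1} for m'=−3..3 at α=2.0133, β=2.8557, γ=0.0475.
cos(β/2)=0.142460, sin(β/2)=0.989801
d^3_{-3,1}: single k=4 term ⇒ +0.075444;  D = +0.072276-0.021630i
d^3_{-2,1}: k∈[3..4] ⇒ +0.017732 -0.427988 = -0.410256;  D = +0.274591+0.304811i
d^3_{-1,1}: k∈[2..4] ⇒ +0.002421 -0.155836 +0.940343 = +0.786928;  D = -0.302819+0.726331i
d^3_{0,1}: k∈[1..3] ⇒ +0.000201 -0.029136 +0.468837 = +0.439902;  D = +0.439406-0.020887i
d^3_{1,1}: k∈[0..2] ⇒ +0.000008 -0.003228 +0.116877 = +0.113657;  D = -0.053490-0.100283i
d^3_{2,1}: k∈[0..1] ⇒ -0.000184 +0.017732 = +0.017548;  D = -0.010456+0.014093i
d^3_{3,1}: single k=0 term ⇒ +0.001563;  D = +0.001533+0.000304i
Y_3^{m'}(θ=0.938,φ=1.7529) and Σ D·Y over m':
  (+0.0723-0.0216i)·(+0.1137+0.1869i)  (+0.2746+0.3048i)·(-0.3672+0.1400i)  (-0.3028+0.7263i)·(-0.0353-0.1919i)  (+0.4394-0.0209i)·(-0.2761+0.0000i)  (-0.0535-0.1003i)·(+0.0353-0.1919i)  (-0.0105+0.0141i)·(-0.3672-0.1400i)  (+0.0015+0.0003i)·(-0.1137+0.1869i)
Y_3^1(R⁻¹ n̂) = -0.118053-0.020967i

Re=-0.1181 Im=-0.0210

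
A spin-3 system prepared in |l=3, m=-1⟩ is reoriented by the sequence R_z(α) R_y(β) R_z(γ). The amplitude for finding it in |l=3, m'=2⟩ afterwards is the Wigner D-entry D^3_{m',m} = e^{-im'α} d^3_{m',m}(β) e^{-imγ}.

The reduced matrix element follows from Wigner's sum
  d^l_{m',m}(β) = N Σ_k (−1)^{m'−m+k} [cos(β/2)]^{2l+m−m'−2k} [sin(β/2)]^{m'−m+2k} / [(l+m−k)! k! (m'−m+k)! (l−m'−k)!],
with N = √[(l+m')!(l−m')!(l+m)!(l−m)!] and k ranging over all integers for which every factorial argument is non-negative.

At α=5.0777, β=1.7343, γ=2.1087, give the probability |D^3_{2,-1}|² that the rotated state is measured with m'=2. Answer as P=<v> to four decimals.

D^3_{2,-1}(5.0777,1.7343,2.1087) = e^{-i·2·5.0777}·d^3_{2,-1}(1.7343)·e^{-i·-1·2.1087}. Compute d first:
With c≡cos(β/2)=0.647002 and s≡sin(β/2)=0.762488, N=[120·1·2·24]^{1/2}=75.894664
The bounds max(0,m−m')=0 and min(l+m,l−m')=1 give 2 terms
  k=0: (−1)^3·75.8947/(12)·0.6470^3·0.7625^3 = -0.759358
  k=1: (−1)^4·75.8947/(24)·0.6470^1·0.7625^5 = +0.527316
d^3_{2,-1}(1.7343) = -0.759358 +0.527316 = -0.232042
|D^3_{2,-1}|² = |d^3_{2,-1}(β)|² = (-0.232042)² = 0.053843 (the z-rotation phases have unit modulus)

P=0.0538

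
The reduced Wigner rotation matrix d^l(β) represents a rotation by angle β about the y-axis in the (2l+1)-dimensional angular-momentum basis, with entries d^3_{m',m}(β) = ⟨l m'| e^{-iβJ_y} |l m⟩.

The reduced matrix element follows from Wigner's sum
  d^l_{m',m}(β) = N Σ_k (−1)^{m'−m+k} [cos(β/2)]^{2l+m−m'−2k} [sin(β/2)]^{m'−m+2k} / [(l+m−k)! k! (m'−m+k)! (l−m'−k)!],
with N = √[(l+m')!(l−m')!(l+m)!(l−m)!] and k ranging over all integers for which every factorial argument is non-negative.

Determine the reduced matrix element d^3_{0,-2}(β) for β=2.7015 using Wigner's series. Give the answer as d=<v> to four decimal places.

d^3_{0,-2}(β=2.7015) via Wigner's sum:
Half-angle: c=0.218275, s=0.975887. N=√(6·6·1·120)=65.726707
k∈{0,1} keeps every argument non-negative
  k=0: (−1)^2·65.7267/(12)·0.2183^4·0.9759^2 = +0.011841
  k=1: (−1)^3·65.7267/(12)·0.2183^2·0.9759^4 = -0.236683
d^3_{0,-2}(2.7015) = +0.011841 -0.236683 = -0.224842

d=-0.2248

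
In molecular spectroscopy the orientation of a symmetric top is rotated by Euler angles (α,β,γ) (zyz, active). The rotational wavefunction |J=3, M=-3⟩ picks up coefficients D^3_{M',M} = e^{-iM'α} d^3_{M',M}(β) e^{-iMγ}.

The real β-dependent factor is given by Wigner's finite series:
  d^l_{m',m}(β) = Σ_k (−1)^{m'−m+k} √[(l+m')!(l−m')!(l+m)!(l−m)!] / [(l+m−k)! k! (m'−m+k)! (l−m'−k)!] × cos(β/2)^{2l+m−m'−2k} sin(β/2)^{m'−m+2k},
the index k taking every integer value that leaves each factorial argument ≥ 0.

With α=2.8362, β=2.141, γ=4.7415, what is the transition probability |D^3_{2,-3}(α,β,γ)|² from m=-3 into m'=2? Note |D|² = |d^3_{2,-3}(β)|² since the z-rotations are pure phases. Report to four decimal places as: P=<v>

P=0.3735

First d^3_{2,-3}(β=2.141), then the phase factors e^{-i(2)α} and e^{-i(-3)γ}:
With c≡cos(β/2)=0.479686 and s≡sin(β/2)=0.877440, N=[120·1·1·720]^{1/2}=293.938769
k: max(0,(-3)−(2))=0 … min(3+(-3),3−(2))=0
  k=0: (−1)^5·293.9388/(120)·0.4797^1·0.8774^5 = -0.611112
d^3_{2,-3}(2.141) = -0.611112
|D^3_{2,-3}|² = |d^3_{2,-3}(β)|² = (-0.611112)² = 0.373457 (the z-rotation phases have unit modulus)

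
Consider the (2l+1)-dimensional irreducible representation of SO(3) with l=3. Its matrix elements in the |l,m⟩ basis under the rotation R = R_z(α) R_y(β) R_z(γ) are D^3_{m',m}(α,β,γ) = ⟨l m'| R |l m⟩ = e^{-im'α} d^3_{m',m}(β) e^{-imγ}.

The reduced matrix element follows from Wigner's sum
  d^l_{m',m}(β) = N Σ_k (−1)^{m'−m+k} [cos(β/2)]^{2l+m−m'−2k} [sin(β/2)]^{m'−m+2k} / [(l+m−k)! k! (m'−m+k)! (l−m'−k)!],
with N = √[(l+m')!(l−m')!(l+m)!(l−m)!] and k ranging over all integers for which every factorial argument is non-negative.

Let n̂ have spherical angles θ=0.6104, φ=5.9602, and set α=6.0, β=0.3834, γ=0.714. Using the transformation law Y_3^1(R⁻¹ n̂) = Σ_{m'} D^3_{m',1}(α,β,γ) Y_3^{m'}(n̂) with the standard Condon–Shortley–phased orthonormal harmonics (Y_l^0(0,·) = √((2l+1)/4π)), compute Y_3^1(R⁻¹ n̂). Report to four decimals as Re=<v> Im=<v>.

Need the full column D^3_{m',1} for m'=−3..3 at α=6.0, β=0.3834, γ=0.714.
cos(β/2)=0.981682, sin(β/2)=0.190528
d^3_{-3,1}: single k=4 term ⇒ +0.004918;  D = +0.000036-0.004918i
d^3_{-2,1}: k∈[3..4] ⇒ +0.041383 -0.000779 = +0.040603;  D = +0.011627-0.038903i
d^3_{-1,1}: k∈[2..4] ⇒ +0.202280 -0.010159 +0.000048 = +0.192168;  D = +0.104284-0.161411i
d^3_{0,1}: k∈[1..3] ⇒ +0.601732 -0.067999 +0.000854 = +0.534587;  D = +0.404013-0.350081i
d^3_{1,1}: k∈[0..2] ⇒ +0.895003 -0.269706 +0.007620 = +0.632916;  D = +0.575084-0.264313i
d^3_{2,1}: k∈[0..1] ⇒ -0.549304 +0.041383 = -0.507921;  D = -0.502396+0.074712i
d^3_{3,1}: single k=0 term ⇒ +0.130571;  D = +0.129373+0.017645i
Y_3^{m'}(θ=0.6104,φ=5.9602) and Σ D·Y over m':
  (+0.0000-0.0049i)·(+0.0445+0.0648i)  (+0.0116-0.0389i)·(+0.2197+0.1656i)  (+0.1043-0.1614i)·(+0.4141+0.1386i)  (+0.4040-0.3501i)·(+0.1092+0.0000i)  (+0.5751-0.2643i)·(-0.4141+0.1386i)  (-0.5024+0.0747i)·(+0.2197-0.1656i)  (+0.1294+0.0176i)·(-0.0445+0.0648i)
Y_3^1(R⁻¹ n̂) = -0.187399+0.198909i

Re=-0.1874 Im=0.1989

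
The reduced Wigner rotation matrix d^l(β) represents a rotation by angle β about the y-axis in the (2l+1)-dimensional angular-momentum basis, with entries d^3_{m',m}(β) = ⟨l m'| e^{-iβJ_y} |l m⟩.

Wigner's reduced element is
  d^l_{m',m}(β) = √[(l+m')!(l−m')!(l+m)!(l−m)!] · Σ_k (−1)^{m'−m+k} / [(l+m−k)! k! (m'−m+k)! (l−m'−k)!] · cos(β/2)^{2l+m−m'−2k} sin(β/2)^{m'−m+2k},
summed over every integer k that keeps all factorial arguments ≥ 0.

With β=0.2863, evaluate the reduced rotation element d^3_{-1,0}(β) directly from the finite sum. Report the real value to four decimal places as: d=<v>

d=0.4404

d^3_{-1,0}(β=0.2863) via Wigner's sum:
Half-angle: c=0.989772, s=0.142662. N=√(2·24·6·6)=41.569219
Admissible k: 1..3 (factorial args all ≥0)
  k=1: (−1)^0·41.5692/(12)·0.9898^5·0.1427^1 = +0.469432
  k=2: (−1)^1·41.5692/(4)·0.9898^3·0.1427^3 = -0.029258
  k=3: (−1)^2·41.5692/(12)·0.9898^1·0.1427^5 = +0.000203
d^3_{-1,0}(0.2863) = +0.469432 -0.029258 +0.000203 = +0.440377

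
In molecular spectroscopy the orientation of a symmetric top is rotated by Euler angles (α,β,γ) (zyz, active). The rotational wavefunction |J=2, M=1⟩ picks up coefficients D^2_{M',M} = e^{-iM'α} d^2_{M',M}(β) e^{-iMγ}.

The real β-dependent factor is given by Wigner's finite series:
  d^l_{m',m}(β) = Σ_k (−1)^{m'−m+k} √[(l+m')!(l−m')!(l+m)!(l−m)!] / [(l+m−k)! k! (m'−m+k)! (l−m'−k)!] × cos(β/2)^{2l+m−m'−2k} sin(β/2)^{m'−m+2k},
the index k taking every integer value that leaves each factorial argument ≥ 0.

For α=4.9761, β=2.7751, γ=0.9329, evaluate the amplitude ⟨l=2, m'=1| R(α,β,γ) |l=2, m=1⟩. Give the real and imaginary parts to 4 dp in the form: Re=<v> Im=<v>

D^2_{1,1}(4.9761,2.7751,0.9329) = e^{-i·1·4.9761}·d^2_{1,1}(2.7751)·e^{-i·1·0.9329}. Compute d first:
Half-angle: c=0.182223, s=0.983257. N=√(6·1·6·1)=6.000000
Admissible k: 0..1 (factorial args all ≥0)
  k=0: (−1)^0·6.0000/(6)·0.1822^4·0.9833^0 = +0.001103
  k=1: (−1)^1·6.0000/(2)·0.1822^2·0.9833^2 = -0.096307
d^2_{1,1}(2.7751) = +0.001103 -0.096307 = -0.095205
D = (+0.260665+0.965429i)·(-0.095205)·(+0.595507-0.803350i) = -0.088617-0.034799i

Re=-0.0886 Im=-0.0348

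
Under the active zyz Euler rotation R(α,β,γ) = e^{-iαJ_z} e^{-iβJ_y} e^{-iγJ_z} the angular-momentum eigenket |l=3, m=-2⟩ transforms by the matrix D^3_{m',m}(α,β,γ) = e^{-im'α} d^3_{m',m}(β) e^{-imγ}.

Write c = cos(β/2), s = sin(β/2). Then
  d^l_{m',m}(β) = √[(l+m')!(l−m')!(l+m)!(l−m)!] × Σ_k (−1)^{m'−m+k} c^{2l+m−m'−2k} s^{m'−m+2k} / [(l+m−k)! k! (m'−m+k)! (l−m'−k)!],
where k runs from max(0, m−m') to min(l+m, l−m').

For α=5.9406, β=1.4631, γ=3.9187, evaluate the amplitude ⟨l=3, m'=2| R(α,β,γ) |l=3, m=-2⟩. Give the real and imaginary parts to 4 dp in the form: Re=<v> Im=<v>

Split into d^3_{2,-2}(β=1.4631) × two z-phases.
Half-angle: c=0.744140, s=0.668024. N=√(120·1·1·120)=120.000000
The bounds max(0,m−m')=0 and min(l+m,l−m')=1 give 2 terms
  k=0: (−1)^4·120.0000/(24)·0.7441^2·0.6680^4 = +0.551375
  k=1: (−1)^5·120.0000/(120)·0.7441^0·0.6680^6 = -0.088869
d^3_{2,-2}(1.4631) = +0.551375 -0.088869 = +0.462506
D = (+0.774311+0.632805i)·(+0.462506)·(+0.016581+0.999863i) = -0.286698+0.362927i

Re=-0.2867 Im=0.3629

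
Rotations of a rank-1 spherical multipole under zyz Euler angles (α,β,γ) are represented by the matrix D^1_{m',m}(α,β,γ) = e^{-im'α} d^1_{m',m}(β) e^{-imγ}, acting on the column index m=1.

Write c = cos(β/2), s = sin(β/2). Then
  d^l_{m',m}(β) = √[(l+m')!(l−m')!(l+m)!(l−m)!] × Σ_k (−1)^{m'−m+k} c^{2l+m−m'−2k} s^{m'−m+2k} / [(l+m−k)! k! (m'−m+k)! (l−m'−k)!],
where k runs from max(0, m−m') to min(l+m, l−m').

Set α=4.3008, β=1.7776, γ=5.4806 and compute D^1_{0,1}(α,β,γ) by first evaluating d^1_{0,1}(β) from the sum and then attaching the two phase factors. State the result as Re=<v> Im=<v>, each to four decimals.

First d^1_{0,1}(β=1.7776), then the phase factors e^{-i(0)α} and e^{-i(1)γ}:
With c≡cos(β/2)=0.630344 and s≡sin(β/2)=0.776316, N=[1·1·2·1]^{1/2}=1.414214
k: max(0,(1)−(0))=1 … min(1+(1),1−(0))=1
  k=1: (−1)^0·1.4142/(1)·0.6303^1·0.7763^1 = +0.692040
d^1_{0,1}(1.7776) = +0.692040
Phases: e^{-i·(0)·4.3008}=+1.000000+0.000000i, e^{-i·(1)·5.4806}=+0.694850+0.719155i ⇒ D=+0.480864+0.497684i

Re=0.4809 Im=0.4977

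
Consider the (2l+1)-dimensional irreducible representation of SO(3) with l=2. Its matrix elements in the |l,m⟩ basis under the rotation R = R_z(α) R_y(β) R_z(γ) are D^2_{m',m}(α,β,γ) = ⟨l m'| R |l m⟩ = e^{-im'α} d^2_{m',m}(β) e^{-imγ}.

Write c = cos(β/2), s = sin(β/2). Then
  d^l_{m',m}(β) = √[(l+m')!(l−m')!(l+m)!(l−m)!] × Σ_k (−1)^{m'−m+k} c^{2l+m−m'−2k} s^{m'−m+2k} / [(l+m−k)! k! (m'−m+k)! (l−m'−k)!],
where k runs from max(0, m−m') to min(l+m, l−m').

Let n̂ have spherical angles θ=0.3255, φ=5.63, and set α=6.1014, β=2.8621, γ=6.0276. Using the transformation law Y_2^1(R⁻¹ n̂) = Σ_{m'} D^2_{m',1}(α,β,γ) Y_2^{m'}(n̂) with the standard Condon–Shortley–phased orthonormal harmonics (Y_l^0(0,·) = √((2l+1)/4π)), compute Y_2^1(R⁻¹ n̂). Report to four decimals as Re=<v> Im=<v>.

Need the full column D^2_{m',1} for m'=−2..2 at α=6.1014, β=2.8621, γ=6.0276.
cos(β/2)=0.139292, sin(β/2)=0.990251
d^2_{-2,1}: single k=3 term ⇒ +0.270516;  D = +0.268940-0.029155i
d^2_{-1,1}: k∈[2..3] ⇒ +0.057077 -0.961572 = -0.904495;  D = -0.902033-0.066691i
d^2_{0,1}: k∈[1..2] ⇒ +0.006555 -0.331313 = -0.324757;  D = -0.314208-0.082102i
d^2_{1,1}: k∈[0..1] ⇒ +0.000376 -0.057077 = -0.056701;  D = -0.051364-0.024016i
d^2_{2,1}: single k=0 term ⇒ -0.005352;  D = -0.004359-0.003106i
Y_2^{m'}(θ=0.3255,φ=5.63) and Σ D·Y over m':
  (+0.2689-0.0292i)·(+0.0103+0.0381i)  (-0.9020-0.0667i)·(+0.1859+0.1423i)  (-0.3142-0.0821i)·(+0.5340+0.0000i)  (-0.0514-0.0240i)·(-0.1859+0.1423i)  (-0.0044-0.0031i)·(+0.0103-0.0381i)
Y_2^1(R⁻¹ n̂) = -0.309299-0.177313i

Re=-0.3093 Im=-0.1773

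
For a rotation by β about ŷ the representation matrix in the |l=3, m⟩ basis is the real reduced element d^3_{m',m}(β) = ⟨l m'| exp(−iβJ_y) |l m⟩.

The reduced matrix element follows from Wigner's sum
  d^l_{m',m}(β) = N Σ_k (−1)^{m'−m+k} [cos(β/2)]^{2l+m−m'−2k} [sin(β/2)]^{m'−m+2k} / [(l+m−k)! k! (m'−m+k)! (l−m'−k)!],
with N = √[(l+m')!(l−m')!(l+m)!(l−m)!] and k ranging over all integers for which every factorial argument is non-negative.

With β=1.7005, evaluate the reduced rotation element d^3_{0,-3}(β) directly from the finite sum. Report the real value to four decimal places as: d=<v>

d^3_{0,-3}(β=1.7005) via Wigner's sum:
With c≡cos(β/2)=0.659795 and s≡sin(β/2)=0.751445, N=[6·6·1·720]^{1/2}=160.996894
Admissible k: 0..0 (factorial args all ≥0)
  k=0: (−1)^3·160.9969/(36)·0.6598^3·0.7514^3 = -0.545048
d^3_{0,-3}(1.7005) = -0.545048

d=-0.5450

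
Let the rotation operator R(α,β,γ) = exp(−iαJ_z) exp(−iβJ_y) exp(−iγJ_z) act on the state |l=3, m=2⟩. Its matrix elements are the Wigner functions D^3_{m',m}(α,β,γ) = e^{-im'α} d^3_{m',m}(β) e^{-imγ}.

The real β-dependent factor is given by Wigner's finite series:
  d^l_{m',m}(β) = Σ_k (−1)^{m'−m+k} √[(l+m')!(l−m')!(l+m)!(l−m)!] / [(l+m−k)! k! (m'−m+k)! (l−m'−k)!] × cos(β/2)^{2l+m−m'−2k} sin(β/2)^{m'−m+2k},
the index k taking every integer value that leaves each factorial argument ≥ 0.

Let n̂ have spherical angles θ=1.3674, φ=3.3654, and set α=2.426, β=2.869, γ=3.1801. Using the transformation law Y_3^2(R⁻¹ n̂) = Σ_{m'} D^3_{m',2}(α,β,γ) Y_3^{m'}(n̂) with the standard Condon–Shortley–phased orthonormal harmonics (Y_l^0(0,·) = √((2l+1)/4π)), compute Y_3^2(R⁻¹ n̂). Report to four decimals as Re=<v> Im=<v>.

Need the full column D^3_{m',2} for m'=−3..3 at α=2.426, β=2.869, γ=3.1801.
cos(β/2)=0.135875, sin(β/2)=0.990726
d^3_{-3,2}: single k=5 term ⇒ +0.317674;  D = +0.193009+0.252318i
d^3_{-2,2}: k∈[4..5] ⇒ +0.088933 -0.945630 = -0.856698;  D = -0.053591+0.855020i
d^3_{-1,2}: k∈[3..4] ⇒ +0.015428 -0.410116 = -0.394688;  D = +0.277067-0.281091i
d^3_{0,2}: k∈[2..3] ⇒ +0.001832 -0.097421 = -0.095589;  D = -0.095305+0.007354i
d^3_{1,2}: k∈[1..2] ⇒ +0.000145 -0.015428 = -0.015283;  D = +0.012271+0.009109i
d^3_{2,2}: k∈[0..1] ⇒ +0.000006 -0.001673 = -0.001666;  D = -0.000358-0.001628i
d^3_{3,2}: single k=0 term ⇒ -0.000112;  D = -0.000054+0.000099i
Y_3^{m'}(θ=1.3674,φ=3.3654) and Σ D·Y over m':
  (+0.1930+0.2523i)·(-0.3069+0.2438i)  (-0.0536+0.8550i)·(+0.1785-0.0857i)  (+0.2771-0.2811i)·(+0.2457-0.0559i)  (-0.0953+0.0074i)·(-0.2108+0.0000i)  (+0.0123+0.0091i)·(-0.2457-0.0559i)  (-0.0004-0.0016i)·(+0.1785+0.0857i)  (-0.0001+0.0001i)·(+0.3069+0.2438i)
Y_3^2(R⁻¹ n̂) = +0.012923+0.037528i

Re=0.0129 Im=0.0375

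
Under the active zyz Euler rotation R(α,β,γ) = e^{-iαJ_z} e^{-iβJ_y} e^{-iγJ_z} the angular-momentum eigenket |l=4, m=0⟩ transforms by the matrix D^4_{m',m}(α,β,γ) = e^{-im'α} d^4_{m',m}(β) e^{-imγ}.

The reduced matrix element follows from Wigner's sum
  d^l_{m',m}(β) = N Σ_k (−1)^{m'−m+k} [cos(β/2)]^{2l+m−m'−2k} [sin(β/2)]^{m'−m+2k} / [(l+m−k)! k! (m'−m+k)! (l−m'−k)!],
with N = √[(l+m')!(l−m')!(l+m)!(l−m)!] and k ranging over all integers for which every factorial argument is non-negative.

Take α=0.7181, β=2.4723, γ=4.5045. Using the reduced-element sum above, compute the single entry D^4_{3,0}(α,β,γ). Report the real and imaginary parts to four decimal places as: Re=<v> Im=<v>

First d^4_{3,0}(β=2.4723), then the phase factors e^{-i(3)α} and e^{-i(0)γ}:
With c≡cos(β/2)=0.328435 and s≡sin(β/2)=0.944527, N=[5040·1·24·24]^{1/2}=1703.830978
Admissible k: 0..1 (factorial args all ≥0)
  k=0: (−1)^3·1703.8310/(144)·0.3284^5·0.9445^3 = -0.038103
  k=1: (−1)^4·1703.8310/(144)·0.3284^3·0.9445^5 = +0.315126
d^4_{3,0}(2.4723) = -0.038103 +0.315126 = +0.277023
D = (-0.550951-0.834537i)·(+0.277023)·(+1.000000+0.000000i) = -0.152626-0.231186i

Re=-0.1526 Im=-0.2312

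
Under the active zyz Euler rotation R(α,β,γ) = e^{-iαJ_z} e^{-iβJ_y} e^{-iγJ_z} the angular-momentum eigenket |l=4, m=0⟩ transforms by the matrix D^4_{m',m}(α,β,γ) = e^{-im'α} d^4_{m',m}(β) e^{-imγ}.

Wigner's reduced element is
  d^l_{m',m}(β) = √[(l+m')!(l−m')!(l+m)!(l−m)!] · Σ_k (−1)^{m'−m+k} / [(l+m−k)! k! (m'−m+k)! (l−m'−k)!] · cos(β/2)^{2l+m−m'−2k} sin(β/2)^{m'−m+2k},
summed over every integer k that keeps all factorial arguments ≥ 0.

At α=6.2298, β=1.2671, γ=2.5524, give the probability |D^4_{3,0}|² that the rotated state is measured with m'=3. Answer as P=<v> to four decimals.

Split into d^4_{3,0}(β=1.2671) × two z-phases.
With c≡cos(β/2)=0.805931 and s≡sin(β/2)=0.592010, N=[5040·1·24·24]^{1/2}=1703.830978
k∈{0,1} keeps every argument non-negative
  k=0: (−1)^3·1703.8310/(144)·0.8059^5·0.5920^3 = -0.834717
  k=1: (−1)^4·1703.8310/(144)·0.8059^3·0.5920^5 = +0.450403
d^4_{3,0}(1.2671) = -0.834717 +0.450403 = -0.384314
|D^4_{3,0}|² = |d^4_{3,0}(β)|² = (-0.384314)² = 0.147698 (the z-rotation phases have unit modulus)

P=0.1477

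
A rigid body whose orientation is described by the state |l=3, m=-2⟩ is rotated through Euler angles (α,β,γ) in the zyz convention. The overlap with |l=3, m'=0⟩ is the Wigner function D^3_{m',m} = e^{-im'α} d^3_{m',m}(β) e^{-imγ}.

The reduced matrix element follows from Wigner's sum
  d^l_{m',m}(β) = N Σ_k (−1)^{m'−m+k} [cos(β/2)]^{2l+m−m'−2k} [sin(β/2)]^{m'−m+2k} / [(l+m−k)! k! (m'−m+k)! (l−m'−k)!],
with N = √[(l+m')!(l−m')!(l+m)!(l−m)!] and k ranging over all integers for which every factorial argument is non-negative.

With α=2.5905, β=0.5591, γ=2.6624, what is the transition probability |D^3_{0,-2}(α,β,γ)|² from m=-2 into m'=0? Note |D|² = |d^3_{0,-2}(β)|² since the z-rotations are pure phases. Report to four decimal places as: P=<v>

P=0.1067

First d^3_{0,-2}(β=0.5591), then the phase factors e^{-i(0)α} and e^{-i(-2)γ}:
Half-angle: c=0.961180, s=0.275923. N=√(6·6·1·120)=65.726707
The bounds max(0,m−m')=0 and min(l+m,l−m')=1 give 2 terms
  k=0: (−1)^2·65.7267/(12)·0.9612^4·0.2759^2 = +0.355922
  k=1: (−1)^3·65.7267/(12)·0.9612^2·0.2759^4 = -0.029331
d^3_{0,-2}(0.5591) = +0.355922 -0.029331 = +0.326592
|D^3_{0,-2}|² = |d^3_{0,-2}(β)|² = (+0.326592)² = 0.106662 (the z-rotation phases have unit modulus)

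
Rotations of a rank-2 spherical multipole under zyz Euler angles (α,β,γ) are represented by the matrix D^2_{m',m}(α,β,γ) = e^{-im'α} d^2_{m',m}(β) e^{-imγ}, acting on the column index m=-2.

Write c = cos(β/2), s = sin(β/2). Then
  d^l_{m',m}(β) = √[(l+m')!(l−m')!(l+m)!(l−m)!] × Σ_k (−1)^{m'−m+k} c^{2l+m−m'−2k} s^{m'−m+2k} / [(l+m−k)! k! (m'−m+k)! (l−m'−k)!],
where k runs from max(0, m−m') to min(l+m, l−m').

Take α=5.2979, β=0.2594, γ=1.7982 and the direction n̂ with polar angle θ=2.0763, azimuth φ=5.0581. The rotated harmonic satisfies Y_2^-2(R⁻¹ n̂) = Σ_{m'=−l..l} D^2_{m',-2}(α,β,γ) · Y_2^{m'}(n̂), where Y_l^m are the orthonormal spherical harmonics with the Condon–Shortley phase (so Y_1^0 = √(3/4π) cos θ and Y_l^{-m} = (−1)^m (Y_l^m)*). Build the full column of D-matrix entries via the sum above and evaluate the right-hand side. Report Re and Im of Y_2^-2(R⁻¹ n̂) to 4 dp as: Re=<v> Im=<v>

Re=-0.2287 Im=-0.2808

Need the full column D^2_{m',-2} for m'=−2..2 at α=5.2979, β=0.2594, γ=1.7982.
cos(β/2)=0.991601, sin(β/2)=0.129337
d^2_{-2,-2}: single k=0 term ⇒ +0.966824;  D = -0.053180+0.965360i
d^2_{-1,-2}: single k=0 term ⇒ -0.252210;  D = +0.217548-0.127605i
d^2_{0,-2}: single k=0 term ⇒ +0.040290;  D = -0.036194-0.017699i
d^2_{1,-2}: single k=0 term ⇒ -0.004291;  D = +0.000559+0.004254i
d^2_{2,-2}: single k=0 term ⇒ +0.000280;  D = +0.000211-0.000184i
Y_2^{m'}(θ=2.0763,φ=5.0581) and Σ D·Y over m':
  (-0.0532+0.9654i)·(-0.2278+0.1885i)  (+0.2175-0.1276i)·(-0.1109-0.3080i)  (-0.0362-0.0177i)·(-0.0935+0.0000i)  (+0.0006+0.0043i)·(+0.1109-0.3080i)  (+0.0002-0.0002i)·(-0.2278-0.1885i)
Y_2^-2(R⁻¹ n̂) = -0.228651-0.280805i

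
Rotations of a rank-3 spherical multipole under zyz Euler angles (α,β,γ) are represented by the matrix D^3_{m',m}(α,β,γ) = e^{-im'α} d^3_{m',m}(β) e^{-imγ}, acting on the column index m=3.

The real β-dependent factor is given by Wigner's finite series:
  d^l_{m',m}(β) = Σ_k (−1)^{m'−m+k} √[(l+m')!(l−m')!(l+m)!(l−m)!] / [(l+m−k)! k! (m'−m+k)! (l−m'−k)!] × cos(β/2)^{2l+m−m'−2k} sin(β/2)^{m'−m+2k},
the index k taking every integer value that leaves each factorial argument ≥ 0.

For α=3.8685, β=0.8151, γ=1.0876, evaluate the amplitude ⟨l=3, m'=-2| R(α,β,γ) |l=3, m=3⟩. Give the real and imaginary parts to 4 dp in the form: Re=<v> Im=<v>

Re=-0.0052 Im=-0.0214

D^3_{-2,3}(3.8685,0.8151,1.0876) = e^{-i·-2·3.8685}·d^3_{-2,3}(0.8151)·e^{-i·3·1.0876}. Compute d first:
c=cos(0.8151/2)=0.918095, s=sin(0.8151/2)=0.396361; N=√[1·120·720·1]=293.938769
k: max(0,(3)−(-2))=5 … min(3+(3),3−(-2))=5
  k=5: (−1)^0·293.9388/(120)·0.9181^1·0.3964^5 = +0.022000
d^3_{-2,3}(0.8151) = +0.022000
Phases: e^{-i·(-2)·3.8685}=+0.116715+0.993165i, e^{-i·(3)·1.0876}=-0.992663+0.120911i ⇒ D=-0.005191-0.021379i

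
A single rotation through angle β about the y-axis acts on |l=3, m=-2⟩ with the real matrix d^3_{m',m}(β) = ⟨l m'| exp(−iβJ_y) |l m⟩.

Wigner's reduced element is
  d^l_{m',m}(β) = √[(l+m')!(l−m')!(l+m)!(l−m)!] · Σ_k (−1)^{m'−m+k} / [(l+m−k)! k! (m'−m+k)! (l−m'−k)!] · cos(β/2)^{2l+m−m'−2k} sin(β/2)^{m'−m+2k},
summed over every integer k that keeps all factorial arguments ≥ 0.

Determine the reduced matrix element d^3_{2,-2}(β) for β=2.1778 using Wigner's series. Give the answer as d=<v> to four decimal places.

d=0.1780

d^3_{2,-2}(β=2.1778) via Wigner's sum:
Half-angle: c=0.463460, s=0.886118. N=√(120·1·1·120)=120.000000
k: max(0,(-2)−(2))=0 … min(3+(-2),3−(2))=1
  k=0: (−1)^4·120.0000/(24)·0.4635^2·0.8861^4 = +0.662157
  k=1: (−1)^5·120.0000/(120)·0.4635^0·0.8861^6 = -0.484115
d^3_{2,-2}(2.1778) = +0.662157 -0.484115 = +0.178042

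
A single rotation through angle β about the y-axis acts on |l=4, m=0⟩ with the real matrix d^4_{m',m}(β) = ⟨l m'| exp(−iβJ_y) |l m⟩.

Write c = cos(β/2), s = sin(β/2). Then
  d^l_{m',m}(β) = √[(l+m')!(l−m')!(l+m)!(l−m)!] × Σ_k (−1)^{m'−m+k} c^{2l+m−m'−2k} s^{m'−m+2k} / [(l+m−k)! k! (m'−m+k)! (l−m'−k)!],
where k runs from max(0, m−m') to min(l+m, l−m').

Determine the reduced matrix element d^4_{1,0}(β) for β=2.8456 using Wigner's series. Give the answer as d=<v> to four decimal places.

d^4_{1,0}(β=2.8456) via Wigner's sum:
With c≡cos(β/2)=0.147457 and s≡sin(β/2)=0.989069, N=[120·6·24·24]^{1/2}=643.987578
The bounds max(0,m−m')=0 and min(l+m,l−m')=3 give 4 terms
  k=0: (−1)^1·643.9876/(144)·0.1475^7·0.9891^1 = -0.000007
  k=1: (−1)^2·643.9876/(24)·0.1475^5·0.9891^3 = +0.001810
  k=2: (−1)^3·643.9876/(24)·0.1475^3·0.9891^5 = -0.081431
  k=3: (−1)^4·643.9876/(144)·0.1475^1·0.9891^7 = +0.610610
d^4_{1,0}(2.8456) = -0.000007 +0.001810 -0.081431 +0.610610 = +0.530982

d=0.5310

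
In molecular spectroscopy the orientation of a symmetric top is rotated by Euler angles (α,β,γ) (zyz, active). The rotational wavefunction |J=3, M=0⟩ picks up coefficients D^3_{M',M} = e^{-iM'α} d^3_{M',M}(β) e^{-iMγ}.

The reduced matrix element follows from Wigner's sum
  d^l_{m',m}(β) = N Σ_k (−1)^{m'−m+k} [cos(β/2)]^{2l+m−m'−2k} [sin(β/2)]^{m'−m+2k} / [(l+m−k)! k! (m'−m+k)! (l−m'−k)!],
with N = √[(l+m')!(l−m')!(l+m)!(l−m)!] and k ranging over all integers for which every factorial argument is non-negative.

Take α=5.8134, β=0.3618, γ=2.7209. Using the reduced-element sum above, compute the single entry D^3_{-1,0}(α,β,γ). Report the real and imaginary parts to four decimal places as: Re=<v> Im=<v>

Re=0.4610 Im=-0.2341

D^3_{-1,0}(5.8134,0.3618,2.7209) = e^{-i·-1·5.8134}·d^3_{-1,0}(0.3618)·e^{-i·0·2.7209}. Compute d first:
Half-angle: c=0.983682, s=0.179915. N=√(2·24·6·6)=41.569219
k∈{1,2,3} keeps every argument non-negative
  k=1: (−1)^0·41.5692/(12)·0.9837^5·0.1799^1 = +0.574026
  k=2: (−1)^1·41.5692/(4)·0.9837^3·0.1799^3 = -0.057607
  k=3: (−1)^2·41.5692/(12)·0.9837^1·0.1799^5 = +0.000642
d^3_{-1,0}(0.3618) = +0.574026 -0.057607 +0.000642 = +0.517061
D = (+0.891665-0.452695i)·(+0.517061)·(+1.000000+0.000000i) = +0.461046-0.234071i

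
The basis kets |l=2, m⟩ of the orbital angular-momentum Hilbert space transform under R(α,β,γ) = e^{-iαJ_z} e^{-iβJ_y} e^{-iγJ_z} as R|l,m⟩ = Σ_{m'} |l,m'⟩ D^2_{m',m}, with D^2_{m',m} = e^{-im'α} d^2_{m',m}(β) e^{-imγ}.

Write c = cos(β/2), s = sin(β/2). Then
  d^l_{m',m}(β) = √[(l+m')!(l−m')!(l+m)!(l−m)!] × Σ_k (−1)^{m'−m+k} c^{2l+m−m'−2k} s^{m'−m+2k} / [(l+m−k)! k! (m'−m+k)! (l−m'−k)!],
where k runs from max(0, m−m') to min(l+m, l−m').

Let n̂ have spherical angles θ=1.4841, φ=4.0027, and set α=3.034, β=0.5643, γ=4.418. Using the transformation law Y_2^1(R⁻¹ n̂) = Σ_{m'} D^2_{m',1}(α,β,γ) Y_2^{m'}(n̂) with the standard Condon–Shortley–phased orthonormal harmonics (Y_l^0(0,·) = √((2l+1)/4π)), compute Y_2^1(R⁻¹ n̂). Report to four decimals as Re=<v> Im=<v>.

Re=0.2638 Im=-0.0503

Need the full column D^2_{m',1} for m'=−2..2 at α=3.034, β=0.5643, γ=4.418.
cos(β/2)=0.960459, sin(β/2)=0.278421
d^2_{-2,1}: single k=3 term ⇒ +0.041459;  D = -0.003280+0.041329i
d^2_{-1,1}: k∈[2..3] ⇒ +0.214528 -0.006009 = +0.208519;  D = +0.038724-0.204891i
d^2_{0,1}: k∈[1..2] ⇒ +0.604247 -0.050776 = +0.553471;  D = -0.160592+0.529660i
d^2_{1,1}: k∈[0..1] ⇒ +0.850972 -0.214528 = +0.636444;  D = +0.249004-0.585712i
d^2_{2,1}: single k=0 term ⇒ -0.493366;  D = +0.240667-0.430685i
Y_2^{m'}(θ=1.4841,φ=4.0027) and Σ D·Y over m':
  (-0.0033+0.0413i)·(-0.0578-0.3790i)  (+0.0387-0.2049i)·(-0.0434+0.0506i)  (-0.1606+0.5297i)·(-0.3083+0.0000i)  (+0.2490-0.5857i)·(+0.0434+0.0506i)  (+0.2407-0.4307i)·(-0.0578+0.3790i)
Y_2^1(R⁻¹ n̂) = +0.263770-0.050315i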